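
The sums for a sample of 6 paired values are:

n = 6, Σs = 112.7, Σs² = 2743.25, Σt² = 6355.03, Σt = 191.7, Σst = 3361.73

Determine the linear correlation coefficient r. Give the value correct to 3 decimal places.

-0.629

r = (nΣst − ΣsΣt) / √[(nΣs² − (Σs)²)(nΣt² − (Σt)²)]
Numerator: 6×3361.73 − 112.7×191.7 = -1434.21
Denominator: √[(16459.5 − 12701.29)(38130.18 − 36748.89)] = √[3758.21 × 1381.29] = 2278.4157
r = -1434.21 / 2278.4157 ≈ -0.629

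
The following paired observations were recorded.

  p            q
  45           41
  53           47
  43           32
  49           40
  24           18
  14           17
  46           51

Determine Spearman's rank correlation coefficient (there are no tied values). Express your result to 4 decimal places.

0.8214

Rank p: 4, 7, 3, 6, 2, 1, 5
Rank q: 5, 6, 3, 4, 2, 1, 7
d = rank(p) − rank(q): -1, 1, 0, 2, 0, 0, -2; Σd² = 10
ρ = 1 − 6Σd² / [n(n²−1)] = 1 − 6×10 / (7×48) = 1 − 60/336 ≈ 0.8214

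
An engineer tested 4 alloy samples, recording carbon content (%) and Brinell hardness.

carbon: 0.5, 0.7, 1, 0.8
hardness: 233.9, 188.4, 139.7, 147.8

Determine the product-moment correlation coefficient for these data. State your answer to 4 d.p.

n = 4, Σx = 3, Σy = 709.8, Σx² = 2.38, Σy² = 131564.7, Σxy = 506.77
nΣxy − ΣxΣy = 2027.08 − 2129.4 = -102.32
nΣx² − (Σx)² = 9.52 − 9 = 0.52; nΣy² − (Σy)² = 526258.8 − 503816.04 = 22442.76
r = -102.32 / √(0.52 × 22442.76) = -102.32 / 108.0289 ≈ -0.9472

-0.9472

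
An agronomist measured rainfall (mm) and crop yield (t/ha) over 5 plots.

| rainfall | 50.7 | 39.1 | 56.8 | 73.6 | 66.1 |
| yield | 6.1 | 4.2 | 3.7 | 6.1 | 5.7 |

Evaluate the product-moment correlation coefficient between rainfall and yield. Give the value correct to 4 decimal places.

0.5293

n = 5, Σx = 286.3, Σy = 25.8, Σx² = 17111.71, Σy² = 138.24, Σxy = 1509.38
nΣxy − ΣxΣy = 7546.9 − 7386.54 = 160.36
nΣx² − (Σx)² = 85558.55 − 81967.69 = 3590.86; nΣy² − (Σy)² = 691.2 − 665.64 = 25.56
r = 160.36 / √(3590.86 × 25.56) = 160.36 / 302.9561 ≈ 0.5293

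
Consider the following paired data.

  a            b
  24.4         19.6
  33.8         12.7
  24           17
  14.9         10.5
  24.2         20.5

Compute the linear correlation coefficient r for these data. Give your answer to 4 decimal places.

0.1721

n = 5, Σa = 121.3, Σb = 80.3, Σa² = 3121.45, Σb² = 1364.95, Σab = 1968.05
nΣab − ΣaΣb = 9840.25 − 9740.39 = 99.86
nΣa² − (Σa)² = 15607.25 − 14713.69 = 893.56; nΣb² − (Σb)² = 6824.75 − 6448.09 = 376.66
r = 99.86 / √(893.56 × 376.66) = 99.86 / 580.1451 ≈ 0.1721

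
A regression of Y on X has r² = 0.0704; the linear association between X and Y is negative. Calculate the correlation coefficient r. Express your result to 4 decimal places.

-0.2653

|r| = √0.0704 = 0.2653
The association is negative, so r = −0.2653.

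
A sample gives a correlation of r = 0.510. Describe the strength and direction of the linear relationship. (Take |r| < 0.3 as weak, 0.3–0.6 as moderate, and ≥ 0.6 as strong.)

moderate positive

r = 0.510 > 0 so the relationship is positive.
|r| = 0.510, which falls in the moderate range.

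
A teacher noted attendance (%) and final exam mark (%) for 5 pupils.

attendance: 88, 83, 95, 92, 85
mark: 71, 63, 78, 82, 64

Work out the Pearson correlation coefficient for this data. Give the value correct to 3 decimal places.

0.921

n = 5, Σx = 443, Σy = 358, Σx² = 39347, Σy² = 25914, Σxy = 31871
nΣxy − ΣxΣy = 159355 − 158594 = 761
nΣx² − (Σx)² = 196735 − 196249 = 486; nΣy² − (Σy)² = 129570 − 128164 = 1406
r = 761 / √(486 × 1406) = 761 / 826.6293 ≈ 0.921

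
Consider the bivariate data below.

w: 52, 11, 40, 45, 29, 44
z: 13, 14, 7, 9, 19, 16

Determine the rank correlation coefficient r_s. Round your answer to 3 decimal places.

Rank w: 6, 1, 3, 5, 2, 4
Rank z: 3, 4, 1, 2, 6, 5
d = rank(w) − rank(z): 3, -3, 2, 3, -4, -1; Σd² = 48
ρ = 1 − 6Σd² / [n(n²−1)] = 1 − 6×48 / (6×35) = 1 − 288/210 ≈ -0.371

-0.371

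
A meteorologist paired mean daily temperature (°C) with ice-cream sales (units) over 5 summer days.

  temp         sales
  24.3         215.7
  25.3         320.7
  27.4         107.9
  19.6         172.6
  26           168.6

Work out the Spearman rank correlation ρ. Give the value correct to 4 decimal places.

Rank temp: 2, 3, 5, 1, 4
Rank sales: 4, 5, 1, 3, 2
d = rank(temp) − rank(sales): -2, -2, 4, -2, 2; Σd² = 32
ρ = 1 − 6Σd² / [n(n²−1)] = 1 − 6×32 / (5×24) = 1 − 192/120 ≈ -0.6000

-0.6000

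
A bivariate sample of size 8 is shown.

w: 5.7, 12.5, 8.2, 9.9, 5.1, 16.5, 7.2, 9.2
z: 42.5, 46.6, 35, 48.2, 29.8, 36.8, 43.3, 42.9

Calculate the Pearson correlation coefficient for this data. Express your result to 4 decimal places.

n = 8, Σw = 74.3, Σz = 325.1, Σw² = 788.73, Σz² = 13483.63, Σwz = 3054.55
nΣwz − ΣwΣz = 24436.4 − 24154.93 = 281.47
nΣw² − (Σw)² = 6309.84 − 5520.49 = 789.35; nΣz² − (Σz)² = 107869.04 − 105690.01 = 2179.03
r = 281.47 / √(789.35 × 2179.03) = 281.47 / 1311.4943 ≈ 0.2146

0.2146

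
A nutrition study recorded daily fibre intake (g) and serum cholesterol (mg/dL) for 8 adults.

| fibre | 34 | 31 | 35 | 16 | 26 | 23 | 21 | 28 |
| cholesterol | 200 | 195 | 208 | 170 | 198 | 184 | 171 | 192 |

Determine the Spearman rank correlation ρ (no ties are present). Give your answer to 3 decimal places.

Rank fibre: 7, 6, 8, 1, 4, 3, 2, 5
Rank cholesterol: 7, 5, 8, 1, 6, 3, 2, 4
d = rank(fibre) − rank(cholesterol): 0, 1, 0, 0, -2, 0, 0, 1; Σd² = 6
ρ = 1 − 6Σd² / [n(n²−1)] = 1 − 6×6 / (8×63) = 1 − 36/504 ≈ 0.929

0.929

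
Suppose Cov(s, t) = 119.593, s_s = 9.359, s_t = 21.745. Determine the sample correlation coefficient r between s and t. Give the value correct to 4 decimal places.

r = Cov(s,t) / (s_s · s_t) = 119.593 / (9.359 × 21.745)
  = 119.593 / 203.5115 ≈ 0.5876

0.5876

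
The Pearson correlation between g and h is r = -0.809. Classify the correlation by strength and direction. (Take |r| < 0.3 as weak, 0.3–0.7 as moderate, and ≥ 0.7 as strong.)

r = -0.809 < 0 so the relationship is negative.
|r| = 0.809, which falls in the strong range.

strong negative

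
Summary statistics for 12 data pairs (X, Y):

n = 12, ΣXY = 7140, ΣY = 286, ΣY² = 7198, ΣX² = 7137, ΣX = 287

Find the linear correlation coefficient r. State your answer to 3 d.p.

0.929

r = (nΣXY − ΣXΣY) / √[(nΣX² − (ΣX)²)(nΣY² − (ΣY)²)]
Numerator: 12×7140 − 287×286 = 3598
Denominator: √[(85644 − 82369)(86376 − 81796)] = √[3275 × 4580] = 3872.9188
r = 3598 / 3872.9188 ≈ 0.929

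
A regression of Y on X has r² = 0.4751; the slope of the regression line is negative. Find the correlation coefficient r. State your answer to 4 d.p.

-0.6893

|r| = √0.4751 = 0.6893
The association is negative, so r = −0.6893.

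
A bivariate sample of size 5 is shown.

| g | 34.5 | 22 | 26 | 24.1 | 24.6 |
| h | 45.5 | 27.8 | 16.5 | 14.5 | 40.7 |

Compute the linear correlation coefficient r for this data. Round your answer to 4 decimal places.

n = 5, Σg = 131.2, Σh = 145, Σg² = 3536.22, Σh² = 4982.08, Σgh = 3961.02
nΣgh − ΣgΣh = 19805.1 − 19024 = 781.1
nΣg² − (Σg)² = 17681.1 − 17213.44 = 467.66; nΣh² − (Σh)² = 24910.4 − 21025 = 3885.4
r = 781.1 / √(467.66 × 3885.4) = 781.1 / 1347.9785 ≈ 0.5795

0.5795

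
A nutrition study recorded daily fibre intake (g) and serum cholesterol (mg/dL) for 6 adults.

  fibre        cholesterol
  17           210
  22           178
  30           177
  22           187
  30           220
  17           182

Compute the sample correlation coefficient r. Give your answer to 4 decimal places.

0.1163

n = 6, Σx = 138, Σy = 1154, Σx² = 3346, Σy² = 223606, Σxy = 26604
nΣxy − ΣxΣy = 159624 − 159252 = 372
nΣx² − (Σx)² = 20076 − 19044 = 1032; nΣy² − (Σy)² = 1341636 − 1331716 = 9920
r = 372 / √(1032 × 9920) = 372 / 3199.6000 ≈ 0.1163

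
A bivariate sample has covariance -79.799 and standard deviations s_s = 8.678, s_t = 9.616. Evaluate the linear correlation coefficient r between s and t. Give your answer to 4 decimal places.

-0.9563

r = Cov(s,t) / (s_s · s_t) = -79.799 / (8.678 × 9.616)
  = -79.799 / 83.4476 ≈ -0.9563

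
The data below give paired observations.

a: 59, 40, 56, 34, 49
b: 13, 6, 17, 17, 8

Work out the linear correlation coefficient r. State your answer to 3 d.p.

n = 5, Σa = 238, Σb = 61, Σa² = 11774, Σb² = 847, Σab = 2929
nΣab − ΣaΣb = 14645 − 14518 = 127
nΣa² − (Σa)² = 58870 − 56644 = 2226; nΣb² − (Σb)² = 4235 − 3721 = 514
r = 127 / √(2226 × 514) = 127 / 1069.6560 ≈ 0.119

0.119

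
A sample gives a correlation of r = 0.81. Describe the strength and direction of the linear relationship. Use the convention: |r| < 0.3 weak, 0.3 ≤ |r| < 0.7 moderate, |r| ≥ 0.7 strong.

r = 0.81 > 0 so the relationship is positive.
|r| = 0.81, which falls in the strong range.

strong positive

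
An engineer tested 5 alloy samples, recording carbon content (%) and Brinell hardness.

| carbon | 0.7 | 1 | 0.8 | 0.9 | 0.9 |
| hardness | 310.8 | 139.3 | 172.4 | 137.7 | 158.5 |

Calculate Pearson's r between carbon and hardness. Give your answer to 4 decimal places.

-0.8691

n = 5, Σx = 4.3, Σy = 918.7, Σx² = 3.75, Σy² = 189806.43, Σxy = 761.36
nΣxy − ΣxΣy = 3806.8 − 3950.41 = -143.61
nΣx² − (Σx)² = 18.75 − 18.49 = 0.26; nΣy² − (Σy)² = 949032.15 − 844009.69 = 105022.46
r = -143.61 / √(0.26 × 105022.46) = -143.61 / 165.2448 ≈ -0.8691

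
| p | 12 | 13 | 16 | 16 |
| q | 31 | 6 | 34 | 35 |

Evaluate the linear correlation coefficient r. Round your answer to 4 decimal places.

0.5107

n = 4, Σp = 57, Σq = 106, Σp² = 825, Σq² = 3378, Σpq = 1554
nΣpq − ΣpΣq = 6216 − 6042 = 174
nΣp² − (Σp)² = 3300 − 3249 = 51; nΣq² − (Σq)² = 13512 − 11236 = 2276
r = 174 / √(51 × 2276) = 174 / 340.6993 ≈ 0.5107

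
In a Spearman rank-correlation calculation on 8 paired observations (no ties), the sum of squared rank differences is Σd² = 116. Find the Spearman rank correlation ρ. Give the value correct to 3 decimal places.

-0.381

ρ = 1 − 6Σd² / [n(n²−1)] = 1 − 6×116 / (8×63)
  = 1 − 696/504 = 1 − 1.3810 ≈ -0.381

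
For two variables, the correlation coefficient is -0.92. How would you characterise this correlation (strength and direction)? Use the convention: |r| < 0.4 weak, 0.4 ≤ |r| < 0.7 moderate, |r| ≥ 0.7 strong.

strong negative

r = -0.92 < 0 so the relationship is negative.
|r| = 0.92, which falls in the strong range.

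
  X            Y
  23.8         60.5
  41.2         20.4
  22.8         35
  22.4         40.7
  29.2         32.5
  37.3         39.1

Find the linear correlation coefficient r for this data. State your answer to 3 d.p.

-0.609

n = 6, ΣX = 176.7, ΣY = 228.2, ΣX² = 5529.41, ΣY² = 9542.96, ΣXY = 6397.49
nΣXY − ΣXΣY = 38384.94 − 40322.94 = -1938
nΣX² − (ΣX)² = 33176.46 − 31222.89 = 1953.57; nΣY² − (ΣY)² = 57257.76 − 52075.24 = 5182.52
r = -1938 / √(1953.57 × 5182.52) = -1938 / 3181.8887 ≈ -0.609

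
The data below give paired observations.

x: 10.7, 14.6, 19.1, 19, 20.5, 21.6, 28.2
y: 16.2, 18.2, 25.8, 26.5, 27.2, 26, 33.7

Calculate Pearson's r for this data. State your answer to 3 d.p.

0.973

n = 7, Σx = 133.7, Σy = 173.6, Σx² = 2735.51, Σy² = 4513.1, Σxy = 3504.88
nΣxy − ΣxΣy = 24534.16 − 23210.32 = 1323.84
nΣx² − (Σx)² = 19148.57 − 17875.69 = 1272.88; nΣy² − (Σy)² = 31591.7 − 30136.96 = 1454.74
r = 1323.84 / √(1272.88 × 1454.74) = 1323.84 / 1360.7753 ≈ 0.973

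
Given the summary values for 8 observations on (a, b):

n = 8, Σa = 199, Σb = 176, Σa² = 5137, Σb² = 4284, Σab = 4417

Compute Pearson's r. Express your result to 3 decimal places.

0.141

r = (nΣab − ΣaΣb) / √[(nΣa² − (Σa)²)(nΣb² − (Σb)²)]
Numerator: 8×4417 − 199×176 = 312
Denominator: √[(41096 − 39601)(34272 − 30976)] = √[1495 × 3296] = 2219.8018
r = 312 / 2219.8018 ≈ 0.141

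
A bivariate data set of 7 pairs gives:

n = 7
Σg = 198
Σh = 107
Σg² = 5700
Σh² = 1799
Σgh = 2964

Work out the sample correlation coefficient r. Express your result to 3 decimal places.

-0.491

r = (nΣgh − ΣgΣh) / √[(nΣg² − (Σg)²)(nΣh² − (Σh)²)]
Numerator: 7×2964 − 198×107 = -438
Denominator: √[(39900 − 39204)(12593 − 11449)] = √[696 × 1144] = 892.3138
r = -438 / 892.3138 ≈ -0.491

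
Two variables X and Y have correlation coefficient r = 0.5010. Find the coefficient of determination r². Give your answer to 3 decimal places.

0.251

r² = (0.5010)² = 0.251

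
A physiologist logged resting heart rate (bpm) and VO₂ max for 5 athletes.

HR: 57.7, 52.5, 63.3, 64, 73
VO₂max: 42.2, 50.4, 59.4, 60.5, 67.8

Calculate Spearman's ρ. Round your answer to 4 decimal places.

0.9000

Rank HR: 2, 1, 3, 4, 5
Rank VO₂max: 1, 2, 3, 4, 5
d = rank(HR) − rank(VO₂max): 1, -1, 0, 0, 0; Σd² = 2
ρ = 1 − 6Σd² / [n(n²−1)] = 1 − 6×2 / (5×24) = 1 − 12/120 ≈ 0.9000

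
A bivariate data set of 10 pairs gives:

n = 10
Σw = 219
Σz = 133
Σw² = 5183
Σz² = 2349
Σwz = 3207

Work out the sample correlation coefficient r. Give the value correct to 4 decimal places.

0.6212

r = (nΣwz − ΣwΣz) / √[(nΣw² − (Σw)²)(nΣz² − (Σz)²)]
Numerator: 10×3207 − 219×133 = 2943
Denominator: √[(51830 − 47961)(23490 − 17689)] = √[3869 × 5801] = 4737.5172
r = 2943 / 4737.5172 ≈ 0.6212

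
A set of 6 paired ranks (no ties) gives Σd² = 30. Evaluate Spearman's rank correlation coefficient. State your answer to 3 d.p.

0.143

ρ = 1 − 6Σd² / [n(n²−1)] = 1 − 6×30 / (6×35)
  = 1 − 180/210 = 1 − 0.8571 ≈ 0.143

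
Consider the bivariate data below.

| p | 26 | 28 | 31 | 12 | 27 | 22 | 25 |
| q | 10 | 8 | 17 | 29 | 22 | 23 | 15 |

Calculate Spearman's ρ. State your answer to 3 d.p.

Rank p: 4, 6, 7, 1, 5, 2, 3
Rank q: 2, 1, 4, 7, 5, 6, 3
d = rank(p) − rank(q): 2, 5, 3, -6, 0, -4, 0; Σd² = 90
ρ = 1 − 6Σd² / [n(n²−1)] = 1 − 6×90 / (7×48) = 1 − 540/336 ≈ -0.607

-0.607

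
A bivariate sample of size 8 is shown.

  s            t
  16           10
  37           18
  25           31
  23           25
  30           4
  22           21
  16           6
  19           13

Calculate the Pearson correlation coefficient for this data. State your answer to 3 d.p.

0.196

n = 8, Σs = 188, Σt = 128, Σs² = 4780, Σt² = 2672, Σst = 3101
nΣst − ΣsΣt = 24808 − 24064 = 744
nΣs² − (Σs)² = 38240 − 35344 = 2896; nΣt² − (Σt)² = 21376 − 16384 = 4992
r = 744 / √(2896 × 4992) = 744 / 3802.2141 ≈ 0.196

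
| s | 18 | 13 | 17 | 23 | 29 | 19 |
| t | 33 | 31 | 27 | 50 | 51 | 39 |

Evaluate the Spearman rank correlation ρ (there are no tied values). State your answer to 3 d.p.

0.943

Rank s: 3, 1, 2, 5, 6, 4
Rank t: 3, 2, 1, 5, 6, 4
d = rank(s) − rank(t): 0, -1, 1, 0, 0, 0; Σd² = 2
ρ = 1 − 6Σd² / [n(n²−1)] = 1 − 6×2 / (6×35) = 1 − 12/210 ≈ 0.943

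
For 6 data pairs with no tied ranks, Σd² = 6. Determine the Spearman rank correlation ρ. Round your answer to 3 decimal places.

0.829

ρ = 1 − 6Σd² / [n(n²−1)] = 1 − 6×6 / (6×35)
  = 1 − 36/210 = 1 − 0.1714 ≈ 0.829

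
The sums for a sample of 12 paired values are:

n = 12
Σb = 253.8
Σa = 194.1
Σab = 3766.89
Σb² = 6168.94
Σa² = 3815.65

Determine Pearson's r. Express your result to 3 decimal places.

-0.460

r = (nΣab − ΣaΣb) / √[(nΣa² − (Σa)²)(nΣb² − (Σb)²)]
Numerator: 12×3766.89 − 194.1×253.8 = -4059.9
Denominator: √[(45787.8 − 37674.81)(74027.28 − 64414.44)] = √[8112.99 × 9612.84] = 8831.1310
r = -4059.9 / 8831.1310 ≈ -0.460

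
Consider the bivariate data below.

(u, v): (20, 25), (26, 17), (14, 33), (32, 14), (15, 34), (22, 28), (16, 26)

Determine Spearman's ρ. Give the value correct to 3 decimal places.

-0.857

Rank u: 4, 6, 1, 7, 2, 5, 3
Rank v: 3, 2, 6, 1, 7, 5, 4
d = rank(u) − rank(v): 1, 4, -5, 6, -5, 0, -1; Σd² = 104
ρ = 1 − 6Σd² / [n(n²−1)] = 1 − 6×104 / (7×48) = 1 − 624/336 ≈ -0.857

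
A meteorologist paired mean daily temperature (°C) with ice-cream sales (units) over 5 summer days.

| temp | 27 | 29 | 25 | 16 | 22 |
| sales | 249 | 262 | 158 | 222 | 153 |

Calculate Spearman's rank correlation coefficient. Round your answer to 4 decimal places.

Rank temp: 4, 5, 3, 1, 2
Rank sales: 4, 5, 2, 3, 1
d = rank(temp) − rank(sales): 0, 0, 1, -2, 1; Σd² = 6
ρ = 1 − 6Σd² / [n(n²−1)] = 1 − 6×6 / (5×24) = 1 − 36/120 ≈ 0.7000

0.7000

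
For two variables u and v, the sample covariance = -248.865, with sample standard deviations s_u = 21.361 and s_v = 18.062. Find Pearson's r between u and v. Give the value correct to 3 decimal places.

-0.645

r = Cov(u,v) / (s_u · s_v) = -248.865 / (21.361 × 18.062)
  = -248.865 / 385.8224 ≈ -0.645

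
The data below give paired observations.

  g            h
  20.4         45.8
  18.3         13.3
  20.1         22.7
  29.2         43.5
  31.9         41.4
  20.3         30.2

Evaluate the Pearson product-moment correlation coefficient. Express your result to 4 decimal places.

0.6412

n = 6, Σg = 140.2, Σh = 196.9, Σg² = 3437.4, Σh² = 7308.07, Σgh = 4837.9
nΣgh − ΣgΣh = 29027.4 − 27605.38 = 1422.02
nΣg² − (Σg)² = 20624.4 − 19656.04 = 968.36; nΣh² − (Σh)² = 43848.42 − 38769.61 = 5078.81
r = 1422.02 / √(968.36 × 5078.81) = 1422.02 / 2217.6827 ≈ 0.6412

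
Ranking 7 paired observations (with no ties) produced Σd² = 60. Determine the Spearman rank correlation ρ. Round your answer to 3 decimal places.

ρ = 1 − 6Σd² / [n(n²−1)] = 1 − 6×60 / (7×48)
  = 1 − 360/336 = 1 − 1.0714 ≈ -0.071

-0.071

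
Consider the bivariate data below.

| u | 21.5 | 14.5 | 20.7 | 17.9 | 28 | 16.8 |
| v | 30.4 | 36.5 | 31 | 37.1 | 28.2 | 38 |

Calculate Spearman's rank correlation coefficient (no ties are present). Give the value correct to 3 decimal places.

-0.829

Rank u: 5, 1, 4, 3, 6, 2
Rank v: 2, 4, 3, 5, 1, 6
d = rank(u) − rank(v): 3, -3, 1, -2, 5, -4; Σd² = 64
ρ = 1 − 6Σd² / [n(n²−1)] = 1 − 6×64 / (6×35) = 1 − 384/210 ≈ -0.829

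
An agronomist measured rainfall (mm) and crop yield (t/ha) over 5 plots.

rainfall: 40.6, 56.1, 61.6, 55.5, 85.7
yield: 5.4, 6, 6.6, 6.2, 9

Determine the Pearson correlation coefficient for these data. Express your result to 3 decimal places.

0.979

n = 5, Σx = 299.5, Σy = 33.2, Σx² = 19014.87, Σy² = 228.16, Σxy = 2077.8
nΣxy − ΣxΣy = 10389 − 9943.4 = 445.6
nΣx² − (Σx)² = 95074.35 − 89700.25 = 5374.1; nΣy² − (Σy)² = 1140.8 − 1102.24 = 38.56
r = 445.6 / √(5374.1 × 38.56) = 445.6 / 455.2201 ≈ 0.979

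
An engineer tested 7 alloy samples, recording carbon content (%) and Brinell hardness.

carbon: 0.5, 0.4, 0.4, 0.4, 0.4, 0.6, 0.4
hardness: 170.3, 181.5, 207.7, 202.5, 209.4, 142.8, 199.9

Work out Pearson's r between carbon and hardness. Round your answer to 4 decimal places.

n = 7, Σx = 3.1, Σy = 1314.1, Σx² = 1.41, Σy² = 250290.09, Σxy = 571.23
nΣxy − ΣxΣy = 3998.61 − 4073.71 = -75.1
nΣx² − (Σx)² = 9.87 − 9.61 = 0.26; nΣy² − (Σy)² = 1752030.63 − 1726858.81 = 25171.82
r = -75.1 / √(0.26 × 25171.82) = -75.1 / 80.8992 ≈ -0.9283

-0.9283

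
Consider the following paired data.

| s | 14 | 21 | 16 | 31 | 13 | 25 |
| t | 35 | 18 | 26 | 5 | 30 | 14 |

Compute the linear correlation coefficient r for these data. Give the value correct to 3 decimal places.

-0.975

n = 6, Σs = 120, Σt = 128, Σs² = 2648, Σt² = 3346, Σst = 2179
nΣst − ΣsΣt = 13074 − 15360 = -2286
nΣs² − (Σs)² = 15888 − 14400 = 1488; nΣt² − (Σt)² = 20076 − 16384 = 3692
r = -2286 / √(1488 × 3692) = -2286 / 2343.8635 ≈ -0.975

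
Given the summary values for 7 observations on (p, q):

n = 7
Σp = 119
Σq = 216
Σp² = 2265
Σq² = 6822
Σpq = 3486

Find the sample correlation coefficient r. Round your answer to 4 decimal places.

r = (nΣpq − ΣpΣq) / √[(nΣp² − (Σp)²)(nΣq² − (Σq)²)]
Numerator: 7×3486 − 119×216 = -1302
Denominator: √[(15855 − 14161)(47754 − 46656)] = √[1694 × 1098] = 1363.8226
r = -1302 / 1363.8226 ≈ -0.9547

-0.9547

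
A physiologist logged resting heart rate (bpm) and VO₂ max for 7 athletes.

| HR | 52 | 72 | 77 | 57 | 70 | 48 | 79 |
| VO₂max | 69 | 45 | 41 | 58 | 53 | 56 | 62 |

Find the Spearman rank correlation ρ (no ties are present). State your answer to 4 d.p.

-0.3214

Rank HR: 2, 5, 6, 3, 4, 1, 7
Rank VO₂max: 7, 2, 1, 5, 3, 4, 6
d = rank(HR) − rank(VO₂max): -5, 3, 5, -2, 1, -3, 1; Σd² = 74
ρ = 1 − 6Σd² / [n(n²−1)] = 1 − 6×74 / (7×48) = 1 − 444/336 ≈ -0.3214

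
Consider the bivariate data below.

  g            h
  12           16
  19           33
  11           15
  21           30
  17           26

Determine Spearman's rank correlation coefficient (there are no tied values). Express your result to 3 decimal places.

0.900

Rank g: 2, 4, 1, 5, 3
Rank h: 2, 5, 1, 4, 3
d = rank(g) − rank(h): 0, -1, 0, 1, 0; Σd² = 2
ρ = 1 − 6Σd² / [n(n²−1)] = 1 − 6×2 / (5×24) = 1 − 12/120 ≈ 0.900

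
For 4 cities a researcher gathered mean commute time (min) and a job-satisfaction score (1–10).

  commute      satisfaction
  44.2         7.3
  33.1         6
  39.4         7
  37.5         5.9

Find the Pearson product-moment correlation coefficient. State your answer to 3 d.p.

0.854

n = 4, Σx = 154.2, Σy = 26.2, Σx² = 6007.86, Σy² = 173.1, Σxy = 1018.31
nΣxy − ΣxΣy = 4073.24 − 4040.04 = 33.2
nΣx² − (Σx)² = 24031.44 − 23777.64 = 253.8; nΣy² − (Σy)² = 692.4 − 686.44 = 5.96
r = 33.2 / √(253.8 × 5.96) = 33.2 / 38.8928 ≈ 0.854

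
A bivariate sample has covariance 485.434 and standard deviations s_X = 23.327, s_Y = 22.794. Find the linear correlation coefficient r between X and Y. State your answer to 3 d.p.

r = Cov(X,Y) / (s_X · s_Y) = 485.434 / (23.327 × 22.794)
  = 485.434 / 531.7156 ≈ 0.913

0.913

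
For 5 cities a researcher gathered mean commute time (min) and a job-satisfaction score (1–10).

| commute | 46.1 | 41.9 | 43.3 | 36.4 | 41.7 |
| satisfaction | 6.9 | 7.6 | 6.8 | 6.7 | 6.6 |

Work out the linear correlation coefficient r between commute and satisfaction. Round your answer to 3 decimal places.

n = 5, Σx = 209.4, Σy = 34.6, Σx² = 8819.56, Σy² = 240.06, Σxy = 1450.07
nΣxy − ΣxΣy = 7250.35 − 7245.24 = 5.11
nΣx² − (Σx)² = 44097.8 − 43848.36 = 249.44; nΣy² − (Σy)² = 1200.3 − 1197.16 = 3.14
r = 5.11 / √(249.44 × 3.14) = 5.11 / 27.9865 ≈ 0.183

0.183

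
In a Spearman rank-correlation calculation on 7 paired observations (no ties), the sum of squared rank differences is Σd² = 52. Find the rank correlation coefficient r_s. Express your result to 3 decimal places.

ρ = 1 − 6Σd² / [n(n²−1)] = 1 − 6×52 / (7×48)
  = 1 − 312/336 = 1 − 0.9286 ≈ 0.071

0.071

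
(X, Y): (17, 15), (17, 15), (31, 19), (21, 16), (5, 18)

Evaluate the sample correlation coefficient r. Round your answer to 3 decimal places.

0.212

n = 5, ΣX = 91, ΣY = 83, ΣX² = 2005, ΣY² = 1391, ΣXY = 1525
nΣXY − ΣXΣY = 7625 − 7553 = 72
nΣX² − (ΣX)² = 10025 − 8281 = 1744; nΣY² − (ΣY)² = 6955 − 6889 = 66
r = 72 / √(1744 × 66) = 72 / 339.2698 ≈ 0.212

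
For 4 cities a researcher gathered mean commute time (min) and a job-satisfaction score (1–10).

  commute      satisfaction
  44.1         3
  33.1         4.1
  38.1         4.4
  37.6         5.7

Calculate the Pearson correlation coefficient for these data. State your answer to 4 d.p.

n = 4, Σx = 152.9, Σy = 17.2, Σx² = 5905.79, Σy² = 77.66, Σxy = 649.97
nΣxy − ΣxΣy = 2599.88 − 2629.88 = -30
nΣx² − (Σx)² = 23623.16 − 23378.41 = 244.75; nΣy² − (Σy)² = 310.64 − 295.84 = 14.8
r = -30 / √(244.75 × 14.8) = -30 / 60.1855 ≈ -0.4985

-0.4985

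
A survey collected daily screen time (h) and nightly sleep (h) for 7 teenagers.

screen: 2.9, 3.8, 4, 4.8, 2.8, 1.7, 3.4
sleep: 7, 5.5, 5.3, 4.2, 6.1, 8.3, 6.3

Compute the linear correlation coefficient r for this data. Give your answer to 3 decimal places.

-0.966

n = 7, Σx = 23.4, Σy = 42.7, Σx² = 84.18, Σy² = 270.77, Σxy = 135.17
nΣxy − ΣxΣy = 946.19 − 999.18 = -52.99
nΣx² − (Σx)² = 589.26 − 547.56 = 41.7; nΣy² − (Σy)² = 1895.39 − 1823.29 = 72.1
r = -52.99 / √(41.7 × 72.1) = -52.99 / 54.8322 ≈ -0.966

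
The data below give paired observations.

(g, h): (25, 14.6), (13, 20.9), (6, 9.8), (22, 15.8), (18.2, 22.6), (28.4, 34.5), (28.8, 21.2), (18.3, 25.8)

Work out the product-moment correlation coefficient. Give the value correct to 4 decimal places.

n = 8, Σg = 159.7, Σh = 165.2, Σg² = 3616.13, Σh² = 3811.74, Σgh = 3516.92
nΣgh − ΣgΣh = 28135.36 − 26382.44 = 1752.92
nΣg² − (Σg)² = 28929.04 − 25504.09 = 3424.95; nΣh² − (Σh)² = 30493.92 − 27291.04 = 3202.88
r = 1752.92 / √(3424.95 × 3202.88) = 1752.92 / 3312.0543 ≈ 0.5293

0.5293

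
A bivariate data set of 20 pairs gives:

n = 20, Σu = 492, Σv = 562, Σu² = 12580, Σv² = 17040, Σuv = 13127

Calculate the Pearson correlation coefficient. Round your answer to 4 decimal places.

r = (nΣuv − ΣuΣv) / √[(nΣu² − (Σu)²)(nΣv² − (Σv)²)]
Numerator: 20×13127 − 492×562 = -13964
Denominator: √[(251600 − 242064)(340800 − 315844)] = √[9536 × 24956] = 15426.6139
r = -13964 / 15426.6139 ≈ -0.9052

-0.9052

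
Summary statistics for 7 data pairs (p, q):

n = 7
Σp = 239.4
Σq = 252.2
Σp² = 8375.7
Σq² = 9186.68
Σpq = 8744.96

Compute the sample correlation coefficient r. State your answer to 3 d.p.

0.871

r = (nΣpq − ΣpΣq) / √[(nΣp² − (Σp)²)(nΣq² − (Σq)²)]
Numerator: 7×8744.96 − 239.4×252.2 = 838.04
Denominator: √[(58629.9 − 57312.36)(64306.76 − 63604.84)] = √[1317.54 × 701.92] = 961.6692
r = 838.04 / 961.6692 ≈ 0.871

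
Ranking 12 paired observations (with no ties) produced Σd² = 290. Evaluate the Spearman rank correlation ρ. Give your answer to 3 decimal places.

ρ = 1 − 6Σd² / [n(n²−1)] = 1 − 6×290 / (12×143)
  = 1 − 1740/1716 = 1 − 1.0140 ≈ -0.014

-0.014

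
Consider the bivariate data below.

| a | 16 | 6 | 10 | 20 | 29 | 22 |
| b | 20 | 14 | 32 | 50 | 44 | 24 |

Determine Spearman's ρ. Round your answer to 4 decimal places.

0.6000

Rank a: 3, 1, 2, 4, 6, 5
Rank b: 2, 1, 4, 6, 5, 3
d = rank(a) − rank(b): 1, 0, -2, -2, 1, 2; Σd² = 14
ρ = 1 − 6Σd² / [n(n²−1)] = 1 − 6×14 / (6×35) = 1 − 84/210 ≈ 0.6000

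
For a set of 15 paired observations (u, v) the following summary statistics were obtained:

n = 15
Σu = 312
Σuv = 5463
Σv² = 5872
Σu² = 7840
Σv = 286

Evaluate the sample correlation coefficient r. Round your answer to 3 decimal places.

r = (nΣuv − ΣuΣv) / √[(nΣu² − (Σu)²)(nΣv² − (Σv)²)]
Numerator: 15×5463 − 312×286 = -7287
Denominator: √[(117600 − 97344)(88080 − 81796)] = √[20256 × 6284] = 11282.2296
r = -7287 / 11282.2296 ≈ -0.646

-0.646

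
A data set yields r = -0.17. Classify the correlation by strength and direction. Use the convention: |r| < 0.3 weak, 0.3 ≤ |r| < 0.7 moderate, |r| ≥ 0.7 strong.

weak negative

r = -0.17 < 0 so the relationship is negative.
|r| = 0.17, which falls in the weak range.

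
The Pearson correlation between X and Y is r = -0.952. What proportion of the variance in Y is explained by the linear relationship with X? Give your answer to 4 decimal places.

r² = (-0.952)² = 0.9063

0.9063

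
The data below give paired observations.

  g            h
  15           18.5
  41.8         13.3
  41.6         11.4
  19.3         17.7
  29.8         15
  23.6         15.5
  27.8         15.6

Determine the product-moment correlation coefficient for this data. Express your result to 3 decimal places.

-0.959

n = 7, Σg = 198.9, Σh = 107, Σg² = 6293.13, Σh² = 1671, Σgh = 2895.77
nΣgh − ΣgΣh = 20270.39 − 21282.3 = -1011.91
nΣg² − (Σg)² = 44051.91 − 39561.21 = 4490.7; nΣh² − (Σh)² = 11697 − 11449 = 248
r = -1011.91 / √(4490.7 × 248) = -1011.91 / 1055.3168 ≈ -0.959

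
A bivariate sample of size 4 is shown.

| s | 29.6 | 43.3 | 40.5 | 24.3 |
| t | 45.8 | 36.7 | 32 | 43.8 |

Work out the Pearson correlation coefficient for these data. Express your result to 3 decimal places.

n = 4, Σs = 137.7, Σt = 158.3, Σs² = 4981.79, Σt² = 6386.97, Σst = 5305.13
nΣst − ΣsΣt = 21220.52 − 21797.91 = -577.39
nΣs² − (Σs)² = 19927.16 − 18961.29 = 965.87; nΣt² − (Σt)² = 25547.88 − 25058.89 = 488.99
r = -577.39 / √(965.87 × 488.99) = -577.39 / 687.2414 ≈ -0.840

-0.840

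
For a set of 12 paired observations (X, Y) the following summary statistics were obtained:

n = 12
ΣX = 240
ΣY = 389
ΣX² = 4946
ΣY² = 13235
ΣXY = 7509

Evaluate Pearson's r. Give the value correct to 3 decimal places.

-0.897

r = (nΣXY − ΣXΣY) / √[(nΣX² − (ΣX)²)(nΣY² − (ΣY)²)]
Numerator: 12×7509 − 240×389 = -3252
Denominator: √[(59352 − 57600)(158820 − 151321)] = √[1752 × 7499] = 3624.6721
r = -3252 / 3624.6721 ≈ -0.897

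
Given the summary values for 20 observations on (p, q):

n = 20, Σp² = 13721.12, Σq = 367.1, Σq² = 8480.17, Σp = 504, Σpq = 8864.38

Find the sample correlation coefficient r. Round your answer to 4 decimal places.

-0.2899

r = (nΣpq − ΣpΣq) / √[(nΣp² − (Σp)²)(nΣq² − (Σq)²)]
Numerator: 20×8864.38 − 504×367.1 = -7730.8
Denominator: √[(274422.4 − 254016)(169603.4 − 134762.41)] = √[20406.4 × 34840.99] = 26664.1928
r = -7730.8 / 26664.1928 ≈ -0.2899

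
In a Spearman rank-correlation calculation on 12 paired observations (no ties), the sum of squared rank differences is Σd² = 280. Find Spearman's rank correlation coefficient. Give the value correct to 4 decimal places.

0.0210

ρ = 1 − 6Σd² / [n(n²−1)] = 1 − 6×280 / (12×143)
  = 1 − 1680/1716 = 1 − 0.97902 ≈ 0.0210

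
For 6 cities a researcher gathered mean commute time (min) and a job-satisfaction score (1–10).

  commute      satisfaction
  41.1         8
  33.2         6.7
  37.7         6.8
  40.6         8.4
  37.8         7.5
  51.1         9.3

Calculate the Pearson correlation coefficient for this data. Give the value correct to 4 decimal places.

n = 6, Σx = 241.5, Σy = 46.7, Σx² = 9901.15, Σy² = 368.43, Σxy = 1907.37
nΣxy − ΣxΣy = 11444.22 − 11278.05 = 166.17
nΣx² − (Σx)² = 59406.9 − 58322.25 = 1084.65; nΣy² − (Σy)² = 2210.58 − 2180.89 = 29.69
r = 166.17 / √(1084.65 × 29.69) = 166.17 / 179.4527 ≈ 0.9260

0.9260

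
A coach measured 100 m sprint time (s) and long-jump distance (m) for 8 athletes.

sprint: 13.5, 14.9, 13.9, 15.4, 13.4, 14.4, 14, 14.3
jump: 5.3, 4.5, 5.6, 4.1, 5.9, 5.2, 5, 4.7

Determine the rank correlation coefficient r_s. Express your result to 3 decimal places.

Rank sprint: 2, 7, 3, 8, 1, 6, 4, 5
Rank jump: 6, 2, 7, 1, 8, 5, 4, 3
d = rank(sprint) − rank(jump): -4, 5, -4, 7, -7, 1, 0, 2; Σd² = 160
ρ = 1 − 6Σd² / [n(n²−1)] = 1 − 6×160 / (8×63) = 1 − 960/504 ≈ -0.905

-0.905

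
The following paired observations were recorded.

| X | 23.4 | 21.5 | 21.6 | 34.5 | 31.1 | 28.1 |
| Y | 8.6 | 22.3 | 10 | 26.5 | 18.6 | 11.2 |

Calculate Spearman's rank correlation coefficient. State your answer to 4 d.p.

Rank X: 3, 1, 2, 6, 5, 4
Rank Y: 1, 5, 2, 6, 4, 3
d = rank(X) − rank(Y): 2, -4, 0, 0, 1, 1; Σd² = 22
ρ = 1 − 6Σd² / [n(n²−1)] = 1 − 6×22 / (6×35) = 1 − 132/210 ≈ 0.3714

0.3714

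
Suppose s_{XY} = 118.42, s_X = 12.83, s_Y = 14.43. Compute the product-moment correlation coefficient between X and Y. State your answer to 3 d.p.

r = Cov(X,Y) / (s_X · s_Y) = 118.42 / (12.83 × 14.43)
  = 118.42 / 185.1369 ≈ 0.640

0.640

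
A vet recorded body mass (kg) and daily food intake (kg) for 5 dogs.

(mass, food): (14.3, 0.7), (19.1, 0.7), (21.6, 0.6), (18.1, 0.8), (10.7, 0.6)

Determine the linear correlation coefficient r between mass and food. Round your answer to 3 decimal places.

0.178

n = 5, Σx = 83.8, Σy = 3.4, Σx² = 1477.96, Σy² = 2.34, Σxy = 57.24
nΣxy − ΣxΣy = 286.2 − 284.92 = 1.28
nΣx² − (Σx)² = 7389.8 − 7022.44 = 367.36; nΣy² − (Σy)² = 11.7 − 11.56 = 0.14
r = 1.28 / √(367.36 × 0.14) = 1.28 / 7.1715 ≈ 0.178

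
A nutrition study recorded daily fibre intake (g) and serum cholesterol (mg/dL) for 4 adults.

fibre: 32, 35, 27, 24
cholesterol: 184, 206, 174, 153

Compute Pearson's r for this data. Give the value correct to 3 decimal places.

0.971

n = 4, Σx = 118, Σy = 717, Σx² = 3554, Σy² = 129977, Σxy = 21468
nΣxy − ΣxΣy = 85872 − 84606 = 1266
nΣx² − (Σx)² = 14216 − 13924 = 292; nΣy² − (Σy)² = 519908 − 514089 = 5819
r = 1266 / √(292 × 5819) = 1266 / 1303.5137 ≈ 0.971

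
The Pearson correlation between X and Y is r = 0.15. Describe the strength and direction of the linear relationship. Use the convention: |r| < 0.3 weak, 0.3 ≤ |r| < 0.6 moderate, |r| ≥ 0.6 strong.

r = 0.15 > 0 so the relationship is positive.
|r| = 0.15, which falls in the weak range.

weak positive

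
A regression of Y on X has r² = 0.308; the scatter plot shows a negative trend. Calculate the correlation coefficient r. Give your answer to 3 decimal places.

|r| = √0.308 = 0.555
The association is negative, so r = −0.555.

-0.555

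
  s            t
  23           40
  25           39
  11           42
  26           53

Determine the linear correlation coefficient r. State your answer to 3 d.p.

0.279

n = 4, Σs = 85, Σt = 174, Σs² = 1951, Σt² = 7694, Σst = 3735
nΣst − ΣsΣt = 14940 − 14790 = 150
nΣs² − (Σs)² = 7804 − 7225 = 579; nΣt² − (Σt)² = 30776 − 30276 = 500
r = 150 / √(579 × 500) = 150 / 538.0520 ≈ 0.279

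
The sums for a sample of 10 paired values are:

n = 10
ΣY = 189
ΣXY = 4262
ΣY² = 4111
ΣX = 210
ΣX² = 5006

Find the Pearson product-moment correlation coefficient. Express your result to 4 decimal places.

0.5170

r = (nΣXY − ΣXΣY) / √[(nΣX² − (ΣX)²)(nΣY² − (ΣY)²)]
Numerator: 10×4262 − 210×189 = 2930
Denominator: √[(50060 − 44100)(41110 − 35721)] = √[5960 × 5389] = 5667.3133
r = 2930 / 5667.3133 ≈ 0.5170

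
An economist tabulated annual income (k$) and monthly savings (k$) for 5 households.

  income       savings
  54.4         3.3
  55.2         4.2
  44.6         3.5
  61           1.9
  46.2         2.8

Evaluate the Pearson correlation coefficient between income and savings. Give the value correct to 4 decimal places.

n = 5, Σx = 261.4, Σy = 15.7, Σx² = 13851, Σy² = 52.23, Σxy = 812.72
nΣxy − ΣxΣy = 4063.6 − 4103.98 = -40.38
nΣx² − (Σx)² = 69255 − 68329.96 = 925.04; nΣy² − (Σy)² = 261.15 − 246.49 = 14.66
r = -40.38 / √(925.04 × 14.66) = -40.38 / 116.4521 ≈ -0.3468

-0.3468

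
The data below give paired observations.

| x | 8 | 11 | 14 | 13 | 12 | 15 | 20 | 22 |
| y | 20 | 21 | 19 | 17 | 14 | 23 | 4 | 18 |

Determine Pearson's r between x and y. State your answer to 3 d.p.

n = 8, Σx = 115, Σy = 136, Σx² = 1803, Σy² = 2556, Σxy = 1867
nΣxy − ΣxΣy = 14936 − 15640 = -704
nΣx² − (Σx)² = 14424 − 13225 = 1199; nΣy² − (Σy)² = 20448 − 18496 = 1952
r = -704 / √(1199 × 1952) = -704 / 1529.8523 ≈ -0.460

-0.460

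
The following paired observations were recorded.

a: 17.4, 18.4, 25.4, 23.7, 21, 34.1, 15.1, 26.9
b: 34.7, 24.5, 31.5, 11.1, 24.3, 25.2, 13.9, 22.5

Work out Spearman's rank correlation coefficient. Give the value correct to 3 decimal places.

Rank a: 2, 3, 6, 5, 4, 8, 1, 7
Rank b: 8, 5, 7, 1, 4, 6, 2, 3
d = rank(a) − rank(b): -6, -2, -1, 4, 0, 2, -1, 4; Σd² = 78
ρ = 1 − 6Σd² / [n(n²−1)] = 1 − 6×78 / (8×63) = 1 − 468/504 ≈ 0.071

0.071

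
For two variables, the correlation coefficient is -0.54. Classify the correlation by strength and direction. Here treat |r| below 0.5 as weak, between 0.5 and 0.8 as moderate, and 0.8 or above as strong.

moderate negative

r = -0.54 < 0 so the relationship is negative.
|r| = 0.54, which falls in the moderate range.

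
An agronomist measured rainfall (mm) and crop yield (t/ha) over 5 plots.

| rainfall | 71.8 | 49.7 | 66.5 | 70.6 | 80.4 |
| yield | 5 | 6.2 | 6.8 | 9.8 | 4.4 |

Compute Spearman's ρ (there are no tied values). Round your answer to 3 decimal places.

Rank rainfall: 4, 1, 2, 3, 5
Rank yield: 2, 3, 4, 5, 1
d = rank(rainfall) − rank(yield): 2, -2, -2, -2, 4; Σd² = 32
ρ = 1 − 6Σd² / [n(n²−1)] = 1 − 6×32 / (5×24) = 1 − 192/120 ≈ -0.600

-0.600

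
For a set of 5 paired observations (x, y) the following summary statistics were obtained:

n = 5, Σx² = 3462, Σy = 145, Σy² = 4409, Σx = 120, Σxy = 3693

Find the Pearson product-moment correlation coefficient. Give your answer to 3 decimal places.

r = (nΣxy − ΣxΣy) / √[(nΣx² − (Σx)²)(nΣy² − (Σy)²)]
Numerator: 5×3693 − 120×145 = 1065
Denominator: √[(17310 − 14400)(22045 − 21025)] = √[2910 × 1020] = 1722.8465
r = 1065 / 1722.8465 ≈ 0.618

0.618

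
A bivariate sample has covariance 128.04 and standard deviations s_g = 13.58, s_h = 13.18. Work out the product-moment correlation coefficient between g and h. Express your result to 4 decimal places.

r = Cov(g,h) / (s_g · s_h) = 128.04 / (13.58 × 13.18)
  = 128.04 / 178.9844 ≈ 0.7154

0.7154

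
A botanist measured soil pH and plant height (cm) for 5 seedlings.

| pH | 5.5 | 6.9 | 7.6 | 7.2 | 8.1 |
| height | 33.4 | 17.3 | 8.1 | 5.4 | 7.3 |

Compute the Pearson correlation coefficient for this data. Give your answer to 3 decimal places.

n = 5, Σx = 35.3, Σy = 71.5, Σx² = 253.07, Σy² = 1562.91, Σxy = 462.64
nΣxy − ΣxΣy = 2313.2 − 2523.95 = -210.75
nΣx² − (Σx)² = 1265.35 − 1246.09 = 19.26; nΣy² − (Σy)² = 7814.55 − 5112.25 = 2702.3
r = -210.75 / √(19.26 × 2702.3) = -210.75 / 228.1366 ≈ -0.924

-0.924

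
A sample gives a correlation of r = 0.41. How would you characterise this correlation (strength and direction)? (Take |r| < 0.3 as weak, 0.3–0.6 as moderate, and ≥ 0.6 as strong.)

moderate positive

r = 0.41 > 0 so the relationship is positive.
|r| = 0.41, which falls in the moderate range.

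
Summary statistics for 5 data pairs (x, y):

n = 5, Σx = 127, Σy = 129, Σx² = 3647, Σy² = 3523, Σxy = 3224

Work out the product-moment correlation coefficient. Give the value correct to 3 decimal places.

-0.184

r = (nΣxy − ΣxΣy) / √[(nΣx² − (Σx)²)(nΣy² − (Σy)²)]
Numerator: 5×3224 − 127×129 = -263
Denominator: √[(18235 − 16129)(17615 − 16641)] = √[2106 × 974] = 1432.2165
r = -263 / 1432.2165 ≈ -0.184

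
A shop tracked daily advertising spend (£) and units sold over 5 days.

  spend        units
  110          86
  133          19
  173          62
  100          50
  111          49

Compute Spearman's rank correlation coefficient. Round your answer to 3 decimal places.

Rank spend: 2, 4, 5, 1, 3
Rank units: 5, 1, 4, 3, 2
d = rank(spend) − rank(units): -3, 3, 1, -2, 1; Σd² = 24
ρ = 1 − 6Σd² / [n(n²−1)] = 1 − 6×24 / (5×24) = 1 − 144/120 ≈ -0.200

-0.200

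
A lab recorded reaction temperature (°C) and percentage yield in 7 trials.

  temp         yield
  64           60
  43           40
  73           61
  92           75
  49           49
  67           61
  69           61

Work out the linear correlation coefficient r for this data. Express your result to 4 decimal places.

n = 7, Σx = 457, Σy = 407, Σx² = 31389, Σy² = 24389, Σxy = 27610
nΣxy − ΣxΣy = 193270 − 185999 = 7271
nΣx² − (Σx)² = 219723 − 208849 = 10874; nΣy² − (Σy)² = 170723 − 165649 = 5074
r = 7271 / √(10874 × 5074) = 7271 / 7427.9658 ≈ 0.9789

0.9789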